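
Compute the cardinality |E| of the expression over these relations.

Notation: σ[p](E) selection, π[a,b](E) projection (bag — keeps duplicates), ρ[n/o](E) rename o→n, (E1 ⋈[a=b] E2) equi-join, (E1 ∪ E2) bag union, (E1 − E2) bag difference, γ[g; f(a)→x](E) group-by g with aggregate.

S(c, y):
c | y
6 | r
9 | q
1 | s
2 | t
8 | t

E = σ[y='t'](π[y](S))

Row counts bottom-up:
  S → 5
  π[y](S) → 5
  σ[y='t'](π[y](S)) → 2

|E| = 2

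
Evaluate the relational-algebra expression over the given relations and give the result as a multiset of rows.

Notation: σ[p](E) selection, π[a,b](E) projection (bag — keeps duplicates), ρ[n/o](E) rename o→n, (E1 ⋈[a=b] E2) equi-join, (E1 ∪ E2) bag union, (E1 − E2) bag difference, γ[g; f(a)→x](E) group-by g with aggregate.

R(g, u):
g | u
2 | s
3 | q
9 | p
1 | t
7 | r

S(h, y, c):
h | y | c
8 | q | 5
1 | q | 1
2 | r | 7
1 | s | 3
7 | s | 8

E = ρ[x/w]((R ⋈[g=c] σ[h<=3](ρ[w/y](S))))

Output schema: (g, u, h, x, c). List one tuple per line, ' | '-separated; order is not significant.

Per-node cardinality:
  R → 5
  S → 5
  ρ[w/y](S) → 5
  σ[h<=3](ρ[w/y](S)) → 3
  (R ⋈[g=c] σ[h<=3](ρ[w/y](S))) → 3
  ρ[x/w]((R ⋈[g=c] σ[h<=3](ρ[w/y](S)))) → 3

== RESULT ==
g | u | h | x | c
1 | t | 1 | q | 1
3 | q | 1 | s | 3
7 | r | 2 | r | 7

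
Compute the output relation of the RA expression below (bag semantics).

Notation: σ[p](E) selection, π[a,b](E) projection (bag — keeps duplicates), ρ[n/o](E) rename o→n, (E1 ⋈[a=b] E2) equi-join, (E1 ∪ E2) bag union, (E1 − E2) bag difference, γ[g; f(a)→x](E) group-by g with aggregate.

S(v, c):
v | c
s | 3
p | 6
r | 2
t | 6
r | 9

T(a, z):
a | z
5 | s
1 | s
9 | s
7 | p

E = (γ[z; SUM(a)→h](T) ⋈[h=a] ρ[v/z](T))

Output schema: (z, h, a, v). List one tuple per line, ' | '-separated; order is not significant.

Row counts bottom-up:
  T → 4
  γ[z; SUM(a)→h](T) → 2
  T → 4
  ρ[v/z](T) → 4
  (γ[z; SUM(a)→h](T) ⋈[h=a] ρ[v/z](T)) → 1

== RESULT ==
z | h | a | v
p | 7 | 7 | p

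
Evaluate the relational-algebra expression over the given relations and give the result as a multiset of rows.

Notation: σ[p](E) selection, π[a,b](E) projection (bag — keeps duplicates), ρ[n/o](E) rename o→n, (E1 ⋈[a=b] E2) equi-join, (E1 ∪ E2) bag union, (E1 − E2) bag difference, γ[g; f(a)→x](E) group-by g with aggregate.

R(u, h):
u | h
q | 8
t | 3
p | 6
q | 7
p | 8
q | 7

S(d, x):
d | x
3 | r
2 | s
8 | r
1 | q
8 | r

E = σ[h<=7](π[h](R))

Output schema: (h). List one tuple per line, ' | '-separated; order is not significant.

Subexpression sizes:
  R → 6
  π[h](R) → 6
  σ[h<=7](π[h](R)) → 4

== RESULT ==
h
3
6
7
7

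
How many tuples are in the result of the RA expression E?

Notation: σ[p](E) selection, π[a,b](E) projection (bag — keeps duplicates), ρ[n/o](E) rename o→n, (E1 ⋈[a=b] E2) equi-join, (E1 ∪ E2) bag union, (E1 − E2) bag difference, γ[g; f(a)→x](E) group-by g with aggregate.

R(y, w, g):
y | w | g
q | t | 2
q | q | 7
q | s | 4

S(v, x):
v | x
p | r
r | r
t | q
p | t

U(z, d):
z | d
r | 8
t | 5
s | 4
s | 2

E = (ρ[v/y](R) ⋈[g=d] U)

Row counts bottom-up:
  R → 3
  ρ[v/y](R) → 3
  U → 4
  (ρ[v/y](R) ⋈[g=d] U) → 2

|E| = 2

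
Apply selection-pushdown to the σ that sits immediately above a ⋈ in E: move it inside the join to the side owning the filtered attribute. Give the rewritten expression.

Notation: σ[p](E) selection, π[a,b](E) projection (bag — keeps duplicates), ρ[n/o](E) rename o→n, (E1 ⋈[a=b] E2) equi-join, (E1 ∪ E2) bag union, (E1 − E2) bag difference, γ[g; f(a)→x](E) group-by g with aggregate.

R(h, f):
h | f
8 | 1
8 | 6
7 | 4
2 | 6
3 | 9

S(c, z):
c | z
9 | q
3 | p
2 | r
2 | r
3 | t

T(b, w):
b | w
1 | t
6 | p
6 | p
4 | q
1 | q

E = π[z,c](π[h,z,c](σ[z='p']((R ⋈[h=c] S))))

σ filters on z, owned by the right side.
E' = π[z,c](π[h,z,c]((R ⋈[h=c] σ[z='p'](S))))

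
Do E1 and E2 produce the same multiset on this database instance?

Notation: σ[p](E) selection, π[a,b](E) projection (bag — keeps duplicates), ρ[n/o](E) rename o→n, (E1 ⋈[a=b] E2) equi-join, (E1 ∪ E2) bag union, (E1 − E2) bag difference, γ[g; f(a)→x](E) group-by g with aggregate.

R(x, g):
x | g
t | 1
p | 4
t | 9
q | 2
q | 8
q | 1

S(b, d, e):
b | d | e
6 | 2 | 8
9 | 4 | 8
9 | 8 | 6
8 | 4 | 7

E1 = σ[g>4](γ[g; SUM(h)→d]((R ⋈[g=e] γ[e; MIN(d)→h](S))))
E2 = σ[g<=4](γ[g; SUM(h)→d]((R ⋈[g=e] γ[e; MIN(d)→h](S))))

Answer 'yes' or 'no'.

E1 row counts bottom-up:
  R → 6
  S → 4
  γ[e; MIN(d)→h](S) → 3
  (R ⋈[g=e] γ[e; MIN(d)→h](S)) → 1
  γ[g; SUM(h)→d]((R ⋈[g=e] γ[e; MIN(d)→h](S))) → 1
  σ[g>4](γ[g; SUM(h)→d]((R ⋈[g=e] γ[e; MIN(d)→h](S)))) → 1
E2 row counts bottom-up:
  R → 6
  S → 4
  γ[e; MIN(d)→h](S) → 3
  (R ⋈[g=e] γ[e; MIN(d)→h](S)) → 1
  γ[g; SUM(h)→d]((R ⋈[g=e] γ[e; MIN(d)→h](S))) → 1
  σ[g<=4](γ[g; SUM(h)→d]((R ⋈[g=e] γ[e; MIN(d)→h](S)))) → 0

E1 result:
g | d
8 | 2
E2 result:
g | d
(0 rows)
Witness: (8, 2) appears 1× in E1 but 0× in E2.

no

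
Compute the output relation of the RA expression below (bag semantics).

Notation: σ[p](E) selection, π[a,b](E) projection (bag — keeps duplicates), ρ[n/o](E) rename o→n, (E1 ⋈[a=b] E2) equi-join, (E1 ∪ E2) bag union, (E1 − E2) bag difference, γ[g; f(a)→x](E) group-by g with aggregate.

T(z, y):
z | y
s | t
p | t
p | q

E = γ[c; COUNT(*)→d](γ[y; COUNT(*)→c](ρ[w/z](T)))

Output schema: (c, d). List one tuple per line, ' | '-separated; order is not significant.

Row counts bottom-up:
  T → 3
  ρ[w/z](T) → 3
  γ[y; COUNT(*)→c](ρ[w/z](T)) → 2
  γ[c; COUNT(*)→d](γ[y; COUNT(*)→c](ρ[w/z](T))) → 2

== RESULT ==
c | d
1 | 1
2 | 1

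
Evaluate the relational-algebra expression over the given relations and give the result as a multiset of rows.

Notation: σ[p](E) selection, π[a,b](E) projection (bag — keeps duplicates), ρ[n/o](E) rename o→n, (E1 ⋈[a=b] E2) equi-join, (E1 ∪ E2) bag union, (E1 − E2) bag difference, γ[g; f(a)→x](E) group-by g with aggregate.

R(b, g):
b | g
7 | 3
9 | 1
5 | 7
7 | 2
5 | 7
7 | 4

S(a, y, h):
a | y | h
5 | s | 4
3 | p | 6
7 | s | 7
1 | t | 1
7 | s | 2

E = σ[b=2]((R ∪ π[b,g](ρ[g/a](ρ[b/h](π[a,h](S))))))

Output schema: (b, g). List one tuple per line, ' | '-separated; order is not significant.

Subexpression sizes:
  R → 6
  S → 5
  π[a,h](S) → 5
  ρ[b/h](π[a,h](S)) → 5
  ρ[g/a](ρ[b/h](π[a,h](S))) → 5
  π[b,g](ρ[g/a](ρ[b/h](π[a,h](S)))) → 5
  (R ∪ π[b,g](ρ[g/a](ρ[b/h](π[a,h](S))))) → 11
  σ[b=2]((R ∪ π[b,g](ρ[g/a](ρ[b/h](π[a,h](S)))))) → 1

== RESULT ==
b | g
2 | 7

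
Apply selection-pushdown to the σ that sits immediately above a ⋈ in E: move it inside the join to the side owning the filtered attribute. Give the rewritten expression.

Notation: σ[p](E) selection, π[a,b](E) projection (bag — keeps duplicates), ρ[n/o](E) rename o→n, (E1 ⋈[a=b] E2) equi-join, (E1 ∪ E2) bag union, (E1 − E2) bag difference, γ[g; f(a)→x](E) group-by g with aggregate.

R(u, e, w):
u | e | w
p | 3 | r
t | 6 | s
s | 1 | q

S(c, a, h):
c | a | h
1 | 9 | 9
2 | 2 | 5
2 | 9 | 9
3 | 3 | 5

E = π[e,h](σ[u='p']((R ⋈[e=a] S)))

σ filters on u, owned by the left side.
E' = π[e,h]((σ[u='p'](R) ⋈[e=a] S))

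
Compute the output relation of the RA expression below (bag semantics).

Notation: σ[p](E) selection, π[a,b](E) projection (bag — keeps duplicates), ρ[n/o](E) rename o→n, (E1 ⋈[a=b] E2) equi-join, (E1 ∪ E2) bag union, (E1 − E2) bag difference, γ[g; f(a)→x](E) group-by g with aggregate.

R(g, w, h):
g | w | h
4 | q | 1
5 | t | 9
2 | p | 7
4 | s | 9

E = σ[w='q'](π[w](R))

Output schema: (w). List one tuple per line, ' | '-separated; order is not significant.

Subexpression sizes:
  R → 4
  π[w](R) → 4
  σ[w='q'](π[w](R)) → 1

== RESULT ==
w
q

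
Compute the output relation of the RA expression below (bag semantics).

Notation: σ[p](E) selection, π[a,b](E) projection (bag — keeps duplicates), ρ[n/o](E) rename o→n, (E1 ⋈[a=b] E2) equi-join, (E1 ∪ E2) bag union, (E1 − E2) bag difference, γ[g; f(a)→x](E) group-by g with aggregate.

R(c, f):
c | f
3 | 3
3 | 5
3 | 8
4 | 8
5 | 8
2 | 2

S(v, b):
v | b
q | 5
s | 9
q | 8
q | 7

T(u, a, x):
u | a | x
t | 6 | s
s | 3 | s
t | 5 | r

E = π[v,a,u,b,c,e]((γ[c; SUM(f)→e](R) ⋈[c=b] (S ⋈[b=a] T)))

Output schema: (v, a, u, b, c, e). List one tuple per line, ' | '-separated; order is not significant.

Per-node cardinality:
  R → 6
  γ[c; SUM(f)→e](R) → 4
  S → 4
  T → 3
  (S ⋈[b=a] T) → 1
  (γ[c; SUM(f)→e](R) ⋈[c=b] (S ⋈[b=a] T)) → 1
  π[v,a,u,b,c,e]((γ[c; SUM(f)→e](R) ⋈[c=b] (S ⋈[b=a] T))) → 1

== RESULT ==
v | a | u | b | c | e
q | 5 | t | 5 | 5 | 8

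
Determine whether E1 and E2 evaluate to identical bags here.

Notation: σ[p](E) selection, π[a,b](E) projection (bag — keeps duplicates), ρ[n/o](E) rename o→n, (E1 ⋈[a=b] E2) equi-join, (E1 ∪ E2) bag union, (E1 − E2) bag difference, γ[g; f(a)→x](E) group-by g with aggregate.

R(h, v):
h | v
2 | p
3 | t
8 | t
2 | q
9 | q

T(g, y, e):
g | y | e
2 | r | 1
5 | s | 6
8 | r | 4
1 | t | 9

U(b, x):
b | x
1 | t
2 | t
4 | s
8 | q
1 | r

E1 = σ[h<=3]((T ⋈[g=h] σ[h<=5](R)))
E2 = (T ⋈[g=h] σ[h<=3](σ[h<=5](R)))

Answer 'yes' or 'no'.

E1 stepwise |·|:
  T → 4
  R → 5
  σ[h<=5](R) → 3
  (T ⋈[g=h] σ[h<=5](R)) → 2
  σ[h<=3]((T ⋈[g=h] σ[h<=5](R))) → 2
E2 stepwise |·|:
  T → 4
  R → 5
  σ[h<=5](R) → 3
  σ[h<=3](σ[h<=5](R)) → 3
  (T ⋈[g=h] σ[h<=3](σ[h<=5](R))) → 2

E1 and E2 produce the same multiset:
g | y | e | h | v
2 | r | 1 | 2 | p
2 | r | 1 | 2 | q

yes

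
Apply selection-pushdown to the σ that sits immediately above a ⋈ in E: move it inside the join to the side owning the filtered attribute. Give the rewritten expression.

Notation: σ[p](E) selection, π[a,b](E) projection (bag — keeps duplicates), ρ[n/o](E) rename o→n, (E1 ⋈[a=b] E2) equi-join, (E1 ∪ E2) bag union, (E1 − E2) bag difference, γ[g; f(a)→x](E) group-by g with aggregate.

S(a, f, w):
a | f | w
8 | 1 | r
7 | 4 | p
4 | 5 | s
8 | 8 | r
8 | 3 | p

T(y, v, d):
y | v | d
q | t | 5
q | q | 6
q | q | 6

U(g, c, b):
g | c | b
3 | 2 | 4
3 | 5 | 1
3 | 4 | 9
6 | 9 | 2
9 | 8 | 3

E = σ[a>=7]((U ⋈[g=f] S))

σ filters on a, owned by the right side.
E' = (U ⋈[g=f] σ[a>=7](S))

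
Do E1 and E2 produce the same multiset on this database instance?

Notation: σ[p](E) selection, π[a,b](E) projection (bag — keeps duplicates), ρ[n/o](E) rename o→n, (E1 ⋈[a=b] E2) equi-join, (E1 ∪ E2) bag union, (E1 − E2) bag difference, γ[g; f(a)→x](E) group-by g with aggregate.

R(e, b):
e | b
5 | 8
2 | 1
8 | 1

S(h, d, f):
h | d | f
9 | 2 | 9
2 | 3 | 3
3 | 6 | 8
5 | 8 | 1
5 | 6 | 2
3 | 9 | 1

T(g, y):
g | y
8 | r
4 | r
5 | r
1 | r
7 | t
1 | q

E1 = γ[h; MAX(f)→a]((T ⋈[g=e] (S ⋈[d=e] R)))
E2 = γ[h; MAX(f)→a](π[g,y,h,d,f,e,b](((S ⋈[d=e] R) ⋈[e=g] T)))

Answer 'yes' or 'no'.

E1 row counts bottom-up:
  T → 6
  S → 6
  R → 3
  (S ⋈[d=e] R) → 2
  (T ⋈[g=e] (S ⋈[d=e] R)) → 1
  γ[h; MAX(f)→a]((T ⋈[g=e] (S ⋈[d=e] R))) → 1
E2 row counts bottom-up:
  S → 6
  R → 3
  (S ⋈[d=e] R) → 2
  T → 6
  ((S ⋈[d=e] R) ⋈[e=g] T) → 1
  π[g,y,h,d,f,e,b](((S ⋈[d=e] R) ⋈[e=g] T)) → 1
  γ[h; MAX(f)→a](π[g,y,h,d,f,e,b](((S ⋈[d=e] R) ⋈[e=g] T))) → 1

E1 and E2 produce the same multiset:
h | a
5 | 1

yes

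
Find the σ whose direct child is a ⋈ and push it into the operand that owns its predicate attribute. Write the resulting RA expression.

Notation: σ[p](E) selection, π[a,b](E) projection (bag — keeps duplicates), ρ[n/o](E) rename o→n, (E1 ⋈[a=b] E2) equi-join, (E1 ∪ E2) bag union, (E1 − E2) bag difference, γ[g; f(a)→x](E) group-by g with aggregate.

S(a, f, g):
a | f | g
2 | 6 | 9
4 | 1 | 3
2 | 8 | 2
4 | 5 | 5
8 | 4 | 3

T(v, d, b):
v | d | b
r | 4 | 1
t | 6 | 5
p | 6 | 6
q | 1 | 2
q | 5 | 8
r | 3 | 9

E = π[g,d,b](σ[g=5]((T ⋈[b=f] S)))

σ filters on g, owned by the right side.
E' = π[g,d,b]((T ⋈[b=f] σ[g=5](S)))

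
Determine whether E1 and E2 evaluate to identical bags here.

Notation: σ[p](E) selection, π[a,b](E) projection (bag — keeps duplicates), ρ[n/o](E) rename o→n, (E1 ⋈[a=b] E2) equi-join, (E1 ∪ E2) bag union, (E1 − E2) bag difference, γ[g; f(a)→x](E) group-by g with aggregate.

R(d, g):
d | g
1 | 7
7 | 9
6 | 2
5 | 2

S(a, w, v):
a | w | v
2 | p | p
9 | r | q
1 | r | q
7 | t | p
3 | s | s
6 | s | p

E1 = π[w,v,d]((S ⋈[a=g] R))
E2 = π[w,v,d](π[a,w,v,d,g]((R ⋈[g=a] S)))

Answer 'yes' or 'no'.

E1 per-node cardinality:
  S → 6
  R → 4
  (S ⋈[a=g] R) → 4
  π[w,v,d]((S ⋈[a=g] R)) → 4
E2 per-node cardinality:
  R → 4
  S → 6
  (R ⋈[g=a] S) → 4
  π[a,w,v,d,g]((R ⋈[g=a] S)) → 4
  π[w,v,d](π[a,w,v,d,g]((R ⋈[g=a] S))) → 4

E1 and E2 produce the same multiset:
w | v | d
p | p | 5
p | p | 6
r | q | 7
t | p | 1

yes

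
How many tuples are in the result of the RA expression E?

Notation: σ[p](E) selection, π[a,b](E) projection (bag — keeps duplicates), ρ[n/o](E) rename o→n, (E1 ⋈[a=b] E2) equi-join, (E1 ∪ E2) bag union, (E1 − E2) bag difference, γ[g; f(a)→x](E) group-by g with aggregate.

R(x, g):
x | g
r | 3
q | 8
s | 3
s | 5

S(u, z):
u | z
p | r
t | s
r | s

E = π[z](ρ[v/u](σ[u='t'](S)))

Per-node cardinality:
  S → 3
  σ[u='t'](S) → 1
  ρ[v/u](σ[u='t'](S)) → 1
  π[z](ρ[v/u](σ[u='t'](S))) → 1

|E| = 1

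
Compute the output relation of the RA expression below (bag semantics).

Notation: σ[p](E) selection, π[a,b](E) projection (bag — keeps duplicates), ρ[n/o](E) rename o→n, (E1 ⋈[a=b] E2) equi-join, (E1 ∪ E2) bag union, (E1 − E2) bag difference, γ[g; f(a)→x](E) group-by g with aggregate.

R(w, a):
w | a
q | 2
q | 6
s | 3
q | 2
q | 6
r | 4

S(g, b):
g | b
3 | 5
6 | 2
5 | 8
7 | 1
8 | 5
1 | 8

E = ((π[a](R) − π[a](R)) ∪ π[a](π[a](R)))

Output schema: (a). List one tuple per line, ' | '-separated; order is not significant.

Stepwise |·|:
  R → 6
  π[a](R) → 6
  R → 6
  π[a](R) → 6
  (π[a](R) − π[a](R)) → 0
  R → 6
  π[a](R) → 6
  π[a](π[a](R)) → 6
  ((π[a](R) − π[a](R)) ∪ π[a](π[a](R))) → 6

== RESULT ==
a
2
2
3
4
6
6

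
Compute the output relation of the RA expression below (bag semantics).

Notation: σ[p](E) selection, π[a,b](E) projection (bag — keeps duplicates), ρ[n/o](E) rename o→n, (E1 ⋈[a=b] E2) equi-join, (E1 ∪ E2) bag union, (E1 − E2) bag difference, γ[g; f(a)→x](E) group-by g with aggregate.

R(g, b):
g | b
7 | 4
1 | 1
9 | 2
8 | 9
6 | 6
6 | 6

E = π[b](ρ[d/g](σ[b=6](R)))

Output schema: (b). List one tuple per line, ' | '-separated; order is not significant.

Stepwise |·|:
  R → 6
  σ[b=6](R) → 2
  ρ[d/g](σ[b=6](R)) → 2
  π[b](ρ[d/g](σ[b=6](R))) → 2

== RESULT ==
b
6
6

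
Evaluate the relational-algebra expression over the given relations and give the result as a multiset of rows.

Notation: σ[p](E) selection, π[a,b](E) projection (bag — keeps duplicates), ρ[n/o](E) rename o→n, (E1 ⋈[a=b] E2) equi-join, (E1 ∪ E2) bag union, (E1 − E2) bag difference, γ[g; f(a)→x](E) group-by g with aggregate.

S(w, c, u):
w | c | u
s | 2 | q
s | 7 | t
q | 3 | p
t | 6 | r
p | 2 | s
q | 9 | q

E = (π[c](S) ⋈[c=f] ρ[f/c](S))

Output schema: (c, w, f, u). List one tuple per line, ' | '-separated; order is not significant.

Subexpression sizes:
  S → 6
  π[c](S) → 6
  S → 6
  ρ[f/c](S) → 6
  (π[c](S) ⋈[c=f] ρ[f/c](S)) → 8

== RESULT ==
c | w | f | u
2 | p | 2 | s
2 | p | 2 | s
2 | s | 2 | q
2 | s | 2 | q
3 | q | 3 | p
6 | t | 6 | r
7 | s | 7 | t
9 | q | 9 | q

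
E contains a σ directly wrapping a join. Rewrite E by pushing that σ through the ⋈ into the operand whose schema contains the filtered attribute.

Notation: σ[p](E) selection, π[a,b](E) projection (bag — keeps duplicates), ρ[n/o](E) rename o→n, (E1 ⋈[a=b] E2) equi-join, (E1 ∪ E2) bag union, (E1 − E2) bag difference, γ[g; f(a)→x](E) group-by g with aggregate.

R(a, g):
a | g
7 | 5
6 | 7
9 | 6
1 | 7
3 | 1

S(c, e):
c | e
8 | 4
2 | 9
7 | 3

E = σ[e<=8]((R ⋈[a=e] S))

σ filters on e, owned by the right side.
E' = (R ⋈[a=e] σ[e<=8](S))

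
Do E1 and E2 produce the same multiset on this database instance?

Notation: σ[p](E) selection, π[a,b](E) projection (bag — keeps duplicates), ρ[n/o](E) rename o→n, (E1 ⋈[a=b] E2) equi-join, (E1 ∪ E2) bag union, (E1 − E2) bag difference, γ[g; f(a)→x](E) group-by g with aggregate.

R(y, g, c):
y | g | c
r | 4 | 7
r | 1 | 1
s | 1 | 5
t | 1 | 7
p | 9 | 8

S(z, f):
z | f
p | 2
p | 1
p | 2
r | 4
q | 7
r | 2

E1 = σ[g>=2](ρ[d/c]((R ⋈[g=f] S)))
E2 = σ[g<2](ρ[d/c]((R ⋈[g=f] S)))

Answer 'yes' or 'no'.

E1 stepwise |·|:
  R → 5
  S → 6
  (R ⋈[g=f] S) → 4
  ρ[d/c]((R ⋈[g=f] S)) → 4
  σ[g>=2](ρ[d/c]((R ⋈[g=f] S))) → 1
E2 stepwise |·|:
  R → 5
  S → 6
  (R ⋈[g=f] S) → 4
  ρ[d/c]((R ⋈[g=f] S)) → 4
  σ[g<2](ρ[d/c]((R ⋈[g=f] S))) → 3

E1 result:
y | g | d | z | f
r | 4 | 7 | r | 4
E2 result:
y | g | d | z | f
r | 1 | 1 | p | 1
s | 1 | 5 | p | 1
t | 1 | 7 | p | 1
Witness: ('r', 1, 1, 'p', 1) appears 0× in E1 but 1× in E2.

no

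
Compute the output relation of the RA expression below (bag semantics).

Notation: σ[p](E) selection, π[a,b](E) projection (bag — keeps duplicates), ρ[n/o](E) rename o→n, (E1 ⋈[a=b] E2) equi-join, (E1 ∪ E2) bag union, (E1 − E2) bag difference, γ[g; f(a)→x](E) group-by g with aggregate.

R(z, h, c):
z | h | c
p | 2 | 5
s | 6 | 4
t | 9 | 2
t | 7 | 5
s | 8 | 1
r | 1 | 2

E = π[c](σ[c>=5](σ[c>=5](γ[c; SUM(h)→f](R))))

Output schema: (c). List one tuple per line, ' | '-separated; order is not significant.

Stepwise |·|:
  R → 6
  γ[c; SUM(h)→f](R) → 4
  σ[c>=5](γ[c; SUM(h)→f](R)) → 1
  σ[c>=5](σ[c>=5](γ[c; SUM(h)→f](R))) → 1
  π[c](σ[c>=5](σ[c>=5](γ[c; SUM(h)→f](R)))) → 1

== RESULT ==
c
5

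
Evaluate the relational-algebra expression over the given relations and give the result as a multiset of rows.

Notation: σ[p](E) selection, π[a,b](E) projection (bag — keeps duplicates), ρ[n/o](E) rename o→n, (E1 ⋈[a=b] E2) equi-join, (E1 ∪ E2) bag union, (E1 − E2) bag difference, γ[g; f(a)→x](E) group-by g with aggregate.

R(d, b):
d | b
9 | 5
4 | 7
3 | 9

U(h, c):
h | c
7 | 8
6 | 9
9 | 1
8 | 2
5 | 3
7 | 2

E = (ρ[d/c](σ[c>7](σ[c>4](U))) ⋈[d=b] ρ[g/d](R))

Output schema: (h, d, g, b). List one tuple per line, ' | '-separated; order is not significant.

Per-node cardinality:
  U → 6
  σ[c>4](U) → 2
  σ[c>7](σ[c>4](U)) → 2
  ρ[d/c](σ[c>7](σ[c>4](U))) → 2
  R → 3
  ρ[g/d](R) → 3
  (ρ[d/c](σ[c>7](σ[c>4](U))) ⋈[d=b] ρ[g/d](R)) → 1

== RESULT ==
h | d | g | b
6 | 9 | 3 | 9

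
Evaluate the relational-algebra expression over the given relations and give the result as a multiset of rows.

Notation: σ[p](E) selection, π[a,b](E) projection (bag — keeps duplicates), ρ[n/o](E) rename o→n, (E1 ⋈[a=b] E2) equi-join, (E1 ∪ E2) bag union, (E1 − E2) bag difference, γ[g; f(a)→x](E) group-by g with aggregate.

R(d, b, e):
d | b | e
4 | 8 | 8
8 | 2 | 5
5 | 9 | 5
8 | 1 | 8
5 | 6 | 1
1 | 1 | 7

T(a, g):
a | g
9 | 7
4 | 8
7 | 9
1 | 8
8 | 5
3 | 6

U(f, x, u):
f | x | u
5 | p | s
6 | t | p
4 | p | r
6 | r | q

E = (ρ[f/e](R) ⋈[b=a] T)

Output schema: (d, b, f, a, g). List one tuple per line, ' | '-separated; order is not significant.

Per-node cardinality:
  R → 6
  ρ[f/e](R) → 6
  T → 6
  (ρ[f/e](R) ⋈[b=a] T) → 4

== RESULT ==
d | b | f | a | g
1 | 1 | 7 | 1 | 8
4 | 8 | 8 | 8 | 5
5 | 9 | 5 | 9 | 7
8 | 1 | 8 | 1 | 8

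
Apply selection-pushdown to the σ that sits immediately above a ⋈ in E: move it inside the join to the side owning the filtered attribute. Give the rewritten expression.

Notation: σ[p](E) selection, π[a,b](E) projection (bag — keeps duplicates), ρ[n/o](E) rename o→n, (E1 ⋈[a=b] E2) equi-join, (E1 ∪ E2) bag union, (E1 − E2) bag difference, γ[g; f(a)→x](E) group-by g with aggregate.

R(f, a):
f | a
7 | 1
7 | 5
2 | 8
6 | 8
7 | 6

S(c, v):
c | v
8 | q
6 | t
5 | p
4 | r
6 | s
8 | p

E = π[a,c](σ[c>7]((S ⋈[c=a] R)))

σ filters on c, owned by the left side.
E' = π[a,c]((σ[c>7](S) ⋈[c=a] R))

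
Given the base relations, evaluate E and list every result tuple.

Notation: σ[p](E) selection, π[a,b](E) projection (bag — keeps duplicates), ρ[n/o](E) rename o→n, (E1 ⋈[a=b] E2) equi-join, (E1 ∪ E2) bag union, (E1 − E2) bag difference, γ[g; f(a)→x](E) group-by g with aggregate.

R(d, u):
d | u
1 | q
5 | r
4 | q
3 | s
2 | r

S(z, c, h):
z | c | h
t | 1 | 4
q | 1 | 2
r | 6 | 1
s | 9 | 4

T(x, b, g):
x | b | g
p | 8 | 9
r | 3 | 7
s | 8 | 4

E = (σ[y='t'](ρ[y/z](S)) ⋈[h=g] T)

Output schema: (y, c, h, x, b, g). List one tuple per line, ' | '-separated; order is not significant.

Per-node cardinality:
  S → 4
  ρ[y/z](S) → 4
  σ[y='t'](ρ[y/z](S)) → 1
  T → 3
  (σ[y='t'](ρ[y/z](S)) ⋈[h=g] T) → 1

== RESULT ==
y | c | h | x | b | g
t | 1 | 4 | s | 8 | 4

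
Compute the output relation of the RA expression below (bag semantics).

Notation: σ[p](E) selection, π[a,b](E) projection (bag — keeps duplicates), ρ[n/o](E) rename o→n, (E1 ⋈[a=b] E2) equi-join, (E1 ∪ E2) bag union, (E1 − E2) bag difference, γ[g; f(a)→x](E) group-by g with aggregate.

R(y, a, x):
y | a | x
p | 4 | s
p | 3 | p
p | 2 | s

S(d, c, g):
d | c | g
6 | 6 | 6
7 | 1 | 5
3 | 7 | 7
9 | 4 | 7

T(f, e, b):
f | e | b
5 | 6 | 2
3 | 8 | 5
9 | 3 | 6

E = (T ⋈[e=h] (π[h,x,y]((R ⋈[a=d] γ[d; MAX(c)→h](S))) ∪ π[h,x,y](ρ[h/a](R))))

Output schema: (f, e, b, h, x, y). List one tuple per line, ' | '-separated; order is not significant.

Subexpression sizes:
  T → 3
  R → 3
  S → 4
  γ[d; MAX(c)→h](S) → 4
  (R ⋈[a=d] γ[d; MAX(c)→h](S)) → 1
  π[h,x,y]((R ⋈[a=d] γ[d; MAX(c)→h](S))) → 1
  R → 3
  ρ[h/a](R) → 3
  π[h,x,y](ρ[h/a](R)) → 3
  (π[h,x,y]((R ⋈[a=d] γ[d; MAX(c)→h](S))) ∪ π[h,x,y](ρ[h/a](R))) → 4
  (T ⋈[e=h] (π[h,x,y]((R ⋈[a=d] γ[d; MAX(c)→h](S))) ∪ π[h,x,y](ρ[h/a](R)))) → 1

== RESULT ==
f | e | b | h | x | y
9 | 3 | 6 | 3 | p | p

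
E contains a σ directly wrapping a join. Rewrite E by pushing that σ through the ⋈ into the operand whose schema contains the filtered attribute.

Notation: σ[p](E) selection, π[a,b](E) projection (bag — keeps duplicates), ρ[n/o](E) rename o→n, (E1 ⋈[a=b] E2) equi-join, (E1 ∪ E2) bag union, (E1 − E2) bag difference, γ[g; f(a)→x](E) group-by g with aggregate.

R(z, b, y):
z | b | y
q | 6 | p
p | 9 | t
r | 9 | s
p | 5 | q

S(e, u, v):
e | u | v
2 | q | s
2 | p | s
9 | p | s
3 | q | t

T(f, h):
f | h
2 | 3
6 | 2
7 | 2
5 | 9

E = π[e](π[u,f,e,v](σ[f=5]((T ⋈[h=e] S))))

σ filters on f, owned by the left side.
E' = π[e](π[u,f,e,v]((σ[f=5](T) ⋈[h=e] S)))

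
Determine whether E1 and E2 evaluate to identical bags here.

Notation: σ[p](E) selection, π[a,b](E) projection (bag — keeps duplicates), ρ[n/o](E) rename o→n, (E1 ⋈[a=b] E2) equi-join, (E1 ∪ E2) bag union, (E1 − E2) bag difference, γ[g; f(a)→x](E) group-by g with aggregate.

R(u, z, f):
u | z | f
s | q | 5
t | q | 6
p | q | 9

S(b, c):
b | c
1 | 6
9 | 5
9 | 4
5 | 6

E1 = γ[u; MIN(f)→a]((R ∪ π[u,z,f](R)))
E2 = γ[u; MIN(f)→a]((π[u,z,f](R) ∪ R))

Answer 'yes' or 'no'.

E1 per-node cardinality:
  R → 3
  R → 3
  π[u,z,f](R) → 3
  (R ∪ π[u,z,f](R)) → 6
  γ[u; MIN(f)→a]((R ∪ π[u,z,f](R))) → 3
E2 per-node cardinality:
  R → 3
  π[u,z,f](R) → 3
  R → 3
  (π[u,z,f](R) ∪ R) → 6
  γ[u; MIN(f)→a]((π[u,z,f](R) ∪ R)) → 3

E1 and E2 produce the same multiset:
u | a
p | 9
s | 5
t | 6

yes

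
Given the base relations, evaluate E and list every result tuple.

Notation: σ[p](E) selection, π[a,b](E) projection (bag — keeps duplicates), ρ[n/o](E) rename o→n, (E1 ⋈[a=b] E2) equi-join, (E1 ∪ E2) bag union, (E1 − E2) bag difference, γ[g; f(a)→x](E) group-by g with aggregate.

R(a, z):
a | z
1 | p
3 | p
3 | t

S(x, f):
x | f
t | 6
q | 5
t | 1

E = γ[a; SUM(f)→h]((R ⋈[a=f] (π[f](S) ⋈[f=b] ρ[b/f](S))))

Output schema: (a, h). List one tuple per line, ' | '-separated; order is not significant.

Per-node cardinality:
  R → 3
  S → 3
  π[f](S) → 3
  S → 3
  ρ[b/f](S) → 3
  (π[f](S) ⋈[f=b] ρ[b/f](S)) → 3
  (R ⋈[a=f] (π[f](S) ⋈[f=b] ρ[b/f](S))) → 1
  γ[a; SUM(f)→h]((R ⋈[a=f] (π[f](S) ⋈[f=b] ρ[b/f](S)))) → 1

== RESULT ==
a | h
1 | 1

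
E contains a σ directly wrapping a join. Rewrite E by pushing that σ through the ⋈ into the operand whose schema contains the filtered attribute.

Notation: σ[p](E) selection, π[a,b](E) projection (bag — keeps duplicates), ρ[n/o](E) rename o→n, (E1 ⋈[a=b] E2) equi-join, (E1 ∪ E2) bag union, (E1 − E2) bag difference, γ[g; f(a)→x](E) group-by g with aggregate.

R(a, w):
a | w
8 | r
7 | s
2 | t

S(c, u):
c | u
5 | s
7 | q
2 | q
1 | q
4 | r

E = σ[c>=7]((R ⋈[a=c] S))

σ filters on c, owned by the right side.
E' = (R ⋈[a=c] σ[c>=7](S))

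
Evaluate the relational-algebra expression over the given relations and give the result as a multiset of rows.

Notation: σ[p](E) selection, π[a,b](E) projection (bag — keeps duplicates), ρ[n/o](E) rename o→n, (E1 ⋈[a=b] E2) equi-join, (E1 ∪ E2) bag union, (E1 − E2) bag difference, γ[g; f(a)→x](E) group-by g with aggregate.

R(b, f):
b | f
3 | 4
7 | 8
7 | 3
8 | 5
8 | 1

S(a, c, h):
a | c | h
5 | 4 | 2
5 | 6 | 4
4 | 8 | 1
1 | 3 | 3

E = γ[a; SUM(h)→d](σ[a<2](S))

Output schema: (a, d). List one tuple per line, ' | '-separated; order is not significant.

Row counts bottom-up:
  S → 4
  σ[a<2](S) → 1
  γ[a; SUM(h)→d](σ[a<2](S)) → 1

== RESULT ==
a | d
1 | 3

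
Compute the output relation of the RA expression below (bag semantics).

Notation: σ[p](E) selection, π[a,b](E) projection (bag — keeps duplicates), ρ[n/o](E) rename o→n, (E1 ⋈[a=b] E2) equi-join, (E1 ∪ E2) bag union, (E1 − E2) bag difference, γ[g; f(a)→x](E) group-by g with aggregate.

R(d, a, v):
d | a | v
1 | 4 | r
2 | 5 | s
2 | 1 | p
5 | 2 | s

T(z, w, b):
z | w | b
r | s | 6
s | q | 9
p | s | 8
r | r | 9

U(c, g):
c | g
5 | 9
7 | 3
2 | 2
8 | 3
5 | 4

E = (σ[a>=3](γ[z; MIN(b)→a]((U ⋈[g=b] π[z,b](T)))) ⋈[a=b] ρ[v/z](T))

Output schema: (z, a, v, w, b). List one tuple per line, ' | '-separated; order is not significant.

Row counts bottom-up:
  U → 5
  T → 4
  π[z,b](T) → 4
  (U ⋈[g=b] π[z,b](T)) → 2
  γ[z; MIN(b)→a]((U ⋈[g=b] π[z,b](T))) → 2
  σ[a>=3](γ[z; MIN(b)→a]((U ⋈[g=b] π[z,b](T)))) → 2
  T → 4
  ρ[v/z](T) → 4
  (σ[a>=3](γ[z; MIN(b)→a]((U ⋈[g=b] π[z,b](T)))) ⋈[a=b] ρ[v/z](T)) → 4

== RESULT ==
z | a | v | w | b
r | 9 | r | r | 9
r | 9 | s | q | 9
s | 9 | r | r | 9
s | 9 | s | q | 9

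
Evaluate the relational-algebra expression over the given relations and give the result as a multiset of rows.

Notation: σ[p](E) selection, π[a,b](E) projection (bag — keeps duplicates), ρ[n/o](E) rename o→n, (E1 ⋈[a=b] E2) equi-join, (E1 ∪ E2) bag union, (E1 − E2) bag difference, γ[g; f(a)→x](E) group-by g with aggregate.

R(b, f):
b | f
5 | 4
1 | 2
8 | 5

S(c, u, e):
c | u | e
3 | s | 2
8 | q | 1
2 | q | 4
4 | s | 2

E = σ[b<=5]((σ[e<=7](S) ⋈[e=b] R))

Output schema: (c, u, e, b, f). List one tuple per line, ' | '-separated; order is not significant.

Per-node cardinality:
  S → 4
  σ[e<=7](S) → 4
  R → 3
  (σ[e<=7](S) ⋈[e=b] R) → 1
  σ[b<=5]((σ[e<=7](S) ⋈[e=b] R)) → 1

== RESULT ==
c | u | e | b | f
8 | q | 1 | 1 | 2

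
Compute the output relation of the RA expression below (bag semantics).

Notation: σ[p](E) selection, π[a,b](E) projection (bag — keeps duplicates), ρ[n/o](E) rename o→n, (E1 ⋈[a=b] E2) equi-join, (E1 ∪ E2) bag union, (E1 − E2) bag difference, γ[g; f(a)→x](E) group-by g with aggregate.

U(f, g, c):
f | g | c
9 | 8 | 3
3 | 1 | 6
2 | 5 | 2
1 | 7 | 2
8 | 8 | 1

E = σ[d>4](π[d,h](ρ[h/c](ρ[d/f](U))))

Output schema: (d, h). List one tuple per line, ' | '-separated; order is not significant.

Per-node cardinality:
  U → 5
  ρ[d/f](U) → 5
  ρ[h/c](ρ[d/f](U)) → 5
  π[d,h](ρ[h/c](ρ[d/f](U))) → 5
  σ[d>4](π[d,h](ρ[h/c](ρ[d/f](U)))) → 2

== RESULT ==
d | h
8 | 1
9 | 3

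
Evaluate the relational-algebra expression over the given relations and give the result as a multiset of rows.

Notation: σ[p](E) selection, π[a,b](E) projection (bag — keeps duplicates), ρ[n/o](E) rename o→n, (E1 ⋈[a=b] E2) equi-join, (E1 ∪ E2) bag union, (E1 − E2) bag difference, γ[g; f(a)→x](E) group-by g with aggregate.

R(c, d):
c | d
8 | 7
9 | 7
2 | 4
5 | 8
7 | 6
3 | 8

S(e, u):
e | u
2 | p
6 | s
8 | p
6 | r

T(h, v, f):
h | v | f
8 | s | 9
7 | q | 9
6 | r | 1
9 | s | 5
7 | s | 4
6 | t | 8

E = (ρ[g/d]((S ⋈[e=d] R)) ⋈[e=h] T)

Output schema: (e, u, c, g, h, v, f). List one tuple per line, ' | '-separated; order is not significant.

Stepwise |·|:
  S → 4
  R → 6
  (S ⋈[e=d] R) → 4
  ρ[g/d]((S ⋈[e=d] R)) → 4
  T → 6
  (ρ[g/d]((S ⋈[e=d] R)) ⋈[e=h] T) → 6

== RESULT ==
e | u | c | g | h | v | f
6 | r | 7 | 6 | 6 | r | 1
6 | r | 7 | 6 | 6 | t | 8
6 | s | 7 | 6 | 6 | r | 1
6 | s | 7 | 6 | 6 | t | 8
8 | p | 3 | 8 | 8 | s | 9
8 | p | 5 | 8 | 8 | s | 9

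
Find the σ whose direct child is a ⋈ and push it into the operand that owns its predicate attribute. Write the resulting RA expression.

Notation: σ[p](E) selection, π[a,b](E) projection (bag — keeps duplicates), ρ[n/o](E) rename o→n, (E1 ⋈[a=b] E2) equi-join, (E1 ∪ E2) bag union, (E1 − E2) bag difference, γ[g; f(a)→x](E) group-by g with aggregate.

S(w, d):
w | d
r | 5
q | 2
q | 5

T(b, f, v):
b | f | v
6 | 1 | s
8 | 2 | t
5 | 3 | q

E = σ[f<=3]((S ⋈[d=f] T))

σ filters on f, owned by the right side.
E' = (S ⋈[d=f] σ[f<=3](T))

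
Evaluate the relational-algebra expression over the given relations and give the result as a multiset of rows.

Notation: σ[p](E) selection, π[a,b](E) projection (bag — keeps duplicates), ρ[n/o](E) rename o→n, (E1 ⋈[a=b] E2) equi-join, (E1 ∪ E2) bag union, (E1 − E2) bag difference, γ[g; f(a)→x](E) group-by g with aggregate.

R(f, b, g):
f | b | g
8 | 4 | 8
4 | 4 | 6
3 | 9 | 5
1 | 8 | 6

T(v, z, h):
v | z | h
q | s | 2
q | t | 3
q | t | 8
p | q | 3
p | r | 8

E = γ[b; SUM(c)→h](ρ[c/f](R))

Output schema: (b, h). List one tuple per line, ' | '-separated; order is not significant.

Stepwise |·|:
  R → 4
  ρ[c/f](R) → 4
  γ[b; SUM(c)→h](ρ[c/f](R)) → 3

== RESULT ==
b | h
4 | 12
8 | 1
9 | 3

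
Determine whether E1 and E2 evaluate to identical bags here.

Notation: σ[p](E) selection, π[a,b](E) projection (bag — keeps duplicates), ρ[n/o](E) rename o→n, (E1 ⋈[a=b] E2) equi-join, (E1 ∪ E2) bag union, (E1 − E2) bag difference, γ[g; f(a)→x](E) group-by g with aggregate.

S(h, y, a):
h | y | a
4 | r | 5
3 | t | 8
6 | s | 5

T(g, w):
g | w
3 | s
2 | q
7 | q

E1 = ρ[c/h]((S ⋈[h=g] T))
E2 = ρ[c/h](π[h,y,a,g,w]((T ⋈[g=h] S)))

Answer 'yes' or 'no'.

E1 per-node cardinality:
  S → 3
  T → 3
  (S ⋈[h=g] T) → 1
  ρ[c/h]((S ⋈[h=g] T)) → 1
E2 per-node cardinality:
  T → 3
  S → 3
  (T ⋈[g=h] S) → 1
  π[h,y,a,g,w]((T ⋈[g=h] S)) → 1
  ρ[c/h](π[h,y,a,g,w]((T ⋈[g=h] S))) → 1

E1 and E2 produce the same multiset:
c | y | a | g | w
3 | t | 8 | 3 | s

yes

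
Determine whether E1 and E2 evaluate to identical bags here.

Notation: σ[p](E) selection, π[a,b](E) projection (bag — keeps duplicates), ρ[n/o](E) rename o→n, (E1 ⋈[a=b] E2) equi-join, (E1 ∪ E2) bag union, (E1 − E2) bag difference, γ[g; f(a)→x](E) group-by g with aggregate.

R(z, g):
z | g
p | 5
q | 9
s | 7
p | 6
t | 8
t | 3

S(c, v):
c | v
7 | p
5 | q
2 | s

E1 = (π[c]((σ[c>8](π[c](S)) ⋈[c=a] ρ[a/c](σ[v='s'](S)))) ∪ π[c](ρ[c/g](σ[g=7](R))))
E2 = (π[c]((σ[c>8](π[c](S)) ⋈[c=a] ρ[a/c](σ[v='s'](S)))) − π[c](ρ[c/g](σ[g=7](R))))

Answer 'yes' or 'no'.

E1 stepwise |·|:
  S → 3
  π[c](S) → 3
  σ[c>8](π[c](S)) → 0
  S → 3
  σ[v='s'](S) → 1
  ρ[a/c](σ[v='s'](S)) → 1
  (σ[c>8](π[c](S)) ⋈[c=a] ρ[a/c](σ[v='s'](S))) → 0
  π[c]((σ[c>8](π[c](S)) ⋈[c=a] ρ[a/c](σ[v='s'](S)))) → 0
  R → 6
  σ[g=7](R) → 1
  ρ[c/g](σ[g=7](R)) → 1
  π[c](ρ[c/g](σ[g=7](R))) → 1
  (π[c]((σ[c>8](π[c](S)) ⋈[c=a] ρ[a/c](σ[v='s'](S)))) ∪ π[c](ρ[c/g](σ[g=7](R)))) → 1
E2 stepwise |·|:
  S → 3
  π[c](S) → 3
  σ[c>8](π[c](S)) → 0
  S → 3
  σ[v='s'](S) → 1
  ρ[a/c](σ[v='s'](S)) → 1
  (σ[c>8](π[c](S)) ⋈[c=a] ρ[a/c](σ[v='s'](S))) → 0
  π[c]((σ[c>8](π[c](S)) ⋈[c=a] ρ[a/c](σ[v='s'](S)))) → 0
  R → 6
  σ[g=7](R) → 1
  ρ[c/g](σ[g=7](R)) → 1
  π[c](ρ[c/g](σ[g=7](R))) → 1
  (π[c]((σ[c>8](π[c](S)) ⋈[c=a] ρ[a/c](σ[v='s'](S)))) − π[c](ρ[c/g](σ[g=7](R)))) → 0

E1 result:
c
7
E2 result:
c
(0 rows)
Witness: (7,) appears 1× in E1 but 0× in E2.

no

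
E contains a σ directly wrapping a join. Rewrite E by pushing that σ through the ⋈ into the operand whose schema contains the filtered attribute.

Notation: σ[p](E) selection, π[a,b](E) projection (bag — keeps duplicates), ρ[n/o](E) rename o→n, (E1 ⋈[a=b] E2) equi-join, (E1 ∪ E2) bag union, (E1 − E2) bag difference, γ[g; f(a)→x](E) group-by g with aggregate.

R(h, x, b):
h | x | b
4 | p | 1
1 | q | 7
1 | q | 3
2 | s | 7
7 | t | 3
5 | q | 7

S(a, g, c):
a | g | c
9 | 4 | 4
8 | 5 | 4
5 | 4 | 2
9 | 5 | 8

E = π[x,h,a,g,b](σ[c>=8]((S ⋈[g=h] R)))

σ filters on c, owned by the left side.
E' = π[x,h,a,g,b]((σ[c>=8](S) ⋈[g=h] R))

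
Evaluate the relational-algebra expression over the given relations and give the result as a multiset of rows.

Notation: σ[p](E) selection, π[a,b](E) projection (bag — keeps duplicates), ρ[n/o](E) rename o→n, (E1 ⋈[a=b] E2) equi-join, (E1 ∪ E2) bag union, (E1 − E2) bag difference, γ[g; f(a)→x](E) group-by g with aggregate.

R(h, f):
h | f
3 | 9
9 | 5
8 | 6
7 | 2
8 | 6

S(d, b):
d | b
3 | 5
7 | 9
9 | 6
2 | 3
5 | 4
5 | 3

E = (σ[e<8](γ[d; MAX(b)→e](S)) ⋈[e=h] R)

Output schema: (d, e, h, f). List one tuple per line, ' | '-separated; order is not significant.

Per-node cardinality:
  S → 6
  γ[d; MAX(b)→e](S) → 5
  σ[e<8](γ[d; MAX(b)→e](S)) → 4
  R → 5
  (σ[e<8](γ[d; MAX(b)→e](S)) ⋈[e=h] R) → 1

== RESULT ==
d | e | h | f
2 | 3 | 3 | 9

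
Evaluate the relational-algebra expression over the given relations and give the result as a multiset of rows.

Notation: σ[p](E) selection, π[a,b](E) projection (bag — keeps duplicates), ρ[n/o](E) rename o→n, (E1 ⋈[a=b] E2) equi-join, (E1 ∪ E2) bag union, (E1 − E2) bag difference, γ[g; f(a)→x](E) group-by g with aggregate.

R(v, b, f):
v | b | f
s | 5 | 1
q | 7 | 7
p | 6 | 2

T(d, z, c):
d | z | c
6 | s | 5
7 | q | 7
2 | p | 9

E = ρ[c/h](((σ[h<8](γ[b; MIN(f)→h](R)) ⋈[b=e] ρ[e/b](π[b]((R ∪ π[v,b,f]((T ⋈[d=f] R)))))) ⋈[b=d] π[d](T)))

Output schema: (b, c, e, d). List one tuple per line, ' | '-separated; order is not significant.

Subexpression sizes:
  R → 3
  γ[b; MIN(f)→h](R) → 3
  σ[h<8](γ[b; MIN(f)→h](R)) → 3
  R → 3
  T → 3
  R → 3
  (T ⋈[d=f] R) → 2
  π[v,b,f]((T ⋈[d=f] R)) → 2
  (R ∪ π[v,b,f]((T ⋈[d=f] R))) → 5
  π[b]((R ∪ π[v,b,f]((T ⋈[d=f] R)))) → 5
  ρ[e/b](π[b]((R ∪ π[v,b,f]((T ⋈[d=f] R))))) → 5
  (σ[h<8](γ[b; MIN(f)→h](R)) ⋈[b=e] ρ[e/b](π[b]((R ∪ π[v,b,f]((T ⋈[d=f] R)))))) → 5
  T → 3
  π[d](T) → 3
  ((σ[h<8](γ[b; MIN(f)→h](R)) ⋈[b=e] ρ[e/b](π[b]((R ∪ π[v,b,f]((T ⋈[d=f] R)))))) ⋈[b=d] π[d](T)) → 4
  ρ[c/h](((σ[h<8](γ[b; MIN(f)→h](R)) ⋈[b=e] ρ[e/b](π[b]((R ∪ π[v,b,f]((T ⋈[d=f] R)))))) ⋈[b=d] π[d](T))) → 4

== RESULT ==
b | c | e | d
6 | 2 | 6 | 6
6 | 2 | 6 | 6
7 | 7 | 7 | 7
7 | 7 | 7 | 7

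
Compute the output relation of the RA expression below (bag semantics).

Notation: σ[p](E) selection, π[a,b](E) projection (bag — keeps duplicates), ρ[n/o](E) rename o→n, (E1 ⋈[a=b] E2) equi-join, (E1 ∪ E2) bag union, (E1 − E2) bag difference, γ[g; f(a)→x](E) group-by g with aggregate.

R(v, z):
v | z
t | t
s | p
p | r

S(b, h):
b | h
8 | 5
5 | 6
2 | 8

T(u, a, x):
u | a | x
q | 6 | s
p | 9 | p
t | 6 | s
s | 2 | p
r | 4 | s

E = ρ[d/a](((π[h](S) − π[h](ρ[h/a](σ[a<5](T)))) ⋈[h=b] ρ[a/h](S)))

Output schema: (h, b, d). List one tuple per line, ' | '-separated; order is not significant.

Row counts bottom-up:
  S → 3
  π[h](S) → 3
  T → 5
  σ[a<5](T) → 2
  ρ[h/a](σ[a<5](T)) → 2
  π[h](ρ[h/a](σ[a<5](T))) → 2
  (π[h](S) − π[h](ρ[h/a](σ[a<5](T)))) → 3
  S → 3
  ρ[a/h](S) → 3
  ((π[h](S) − π[h](ρ[h/a](σ[a<5](T)))) ⋈[h=b] ρ[a/h](S)) → 2
  ρ[d/a](((π[h](S) − π[h](ρ[h/a](σ[a<5](T)))) ⋈[h=b] ρ[a/h](S))) → 2

== RESULT ==
h | b | d
5 | 5 | 6
8 | 8 | 5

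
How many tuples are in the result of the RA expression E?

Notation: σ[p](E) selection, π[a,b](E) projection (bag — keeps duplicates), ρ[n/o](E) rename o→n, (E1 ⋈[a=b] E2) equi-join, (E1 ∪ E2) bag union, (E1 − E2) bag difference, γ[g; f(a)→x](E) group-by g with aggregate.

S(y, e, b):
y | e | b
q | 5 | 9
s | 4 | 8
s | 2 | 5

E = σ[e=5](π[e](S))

Per-node cardinality:
  S → 3
  π[e](S) → 3
  σ[e=5](π[e](S)) → 1

|E| = 1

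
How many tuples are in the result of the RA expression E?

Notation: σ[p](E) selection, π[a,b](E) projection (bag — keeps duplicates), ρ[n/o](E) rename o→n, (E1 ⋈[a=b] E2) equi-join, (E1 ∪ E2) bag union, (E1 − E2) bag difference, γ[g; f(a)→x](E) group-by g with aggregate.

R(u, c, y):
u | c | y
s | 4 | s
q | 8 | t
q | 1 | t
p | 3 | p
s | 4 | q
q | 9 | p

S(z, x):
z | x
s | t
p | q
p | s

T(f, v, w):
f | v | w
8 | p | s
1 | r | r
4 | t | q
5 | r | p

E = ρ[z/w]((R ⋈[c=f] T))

Row counts bottom-up:
  R → 6
  T → 4
  (R ⋈[c=f] T) → 4
  ρ[z/w]((R ⋈[c=f] T)) → 4

|E| = 4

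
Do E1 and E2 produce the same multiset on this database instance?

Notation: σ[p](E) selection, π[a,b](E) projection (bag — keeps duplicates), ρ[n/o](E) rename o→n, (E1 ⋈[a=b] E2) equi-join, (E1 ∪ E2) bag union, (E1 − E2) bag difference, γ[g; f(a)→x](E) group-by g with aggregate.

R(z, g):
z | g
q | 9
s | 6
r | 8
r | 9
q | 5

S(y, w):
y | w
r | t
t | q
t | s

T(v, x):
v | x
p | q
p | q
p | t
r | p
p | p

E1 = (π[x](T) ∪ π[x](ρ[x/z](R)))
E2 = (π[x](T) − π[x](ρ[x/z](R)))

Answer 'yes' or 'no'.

E1 per-node cardinality:
  T → 5
  π[x](T) → 5
  R → 5
  ρ[x/z](R) → 5
  π[x](ρ[x/z](R)) → 5
  (π[x](T) ∪ π[x](ρ[x/z](R))) → 10
E2 per-node cardinality:
  T → 5
  π[x](T) → 5
  R → 5
  ρ[x/z](R) → 5
  π[x](ρ[x/z](R)) → 5
  (π[x](T) − π[x](ρ[x/z](R))) → 3

E1 result:
x
p
p
q
q
q
q
r
r
s
t
E2 result:
x
p
p
t
Witness: ('s',) appears 1× in E1 but 0× in E2.

no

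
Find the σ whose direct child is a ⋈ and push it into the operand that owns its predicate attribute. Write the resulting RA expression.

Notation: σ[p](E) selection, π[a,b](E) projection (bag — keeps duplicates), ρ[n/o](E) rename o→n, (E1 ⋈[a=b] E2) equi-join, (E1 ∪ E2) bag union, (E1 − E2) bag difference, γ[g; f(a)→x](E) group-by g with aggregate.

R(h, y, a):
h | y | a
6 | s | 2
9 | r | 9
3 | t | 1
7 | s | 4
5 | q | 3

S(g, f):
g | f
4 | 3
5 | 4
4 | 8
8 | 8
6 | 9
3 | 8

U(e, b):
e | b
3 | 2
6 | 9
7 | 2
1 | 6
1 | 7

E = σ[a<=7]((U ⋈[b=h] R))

σ filters on a, owned by the right side.
E' = (U ⋈[b=h] σ[a<=7](R))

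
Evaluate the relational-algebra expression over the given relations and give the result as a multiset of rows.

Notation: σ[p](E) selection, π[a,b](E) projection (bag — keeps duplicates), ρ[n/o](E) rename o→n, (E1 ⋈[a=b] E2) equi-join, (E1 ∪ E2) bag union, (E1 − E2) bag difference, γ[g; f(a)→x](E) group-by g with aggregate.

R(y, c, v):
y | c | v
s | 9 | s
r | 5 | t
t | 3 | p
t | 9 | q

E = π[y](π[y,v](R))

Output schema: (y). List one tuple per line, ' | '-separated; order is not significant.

Stepwise |·|:
  R → 4
  π[y,v](R) → 4
  π[y](π[y,v](R)) → 4

== RESULT ==
y
r
s
t
t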